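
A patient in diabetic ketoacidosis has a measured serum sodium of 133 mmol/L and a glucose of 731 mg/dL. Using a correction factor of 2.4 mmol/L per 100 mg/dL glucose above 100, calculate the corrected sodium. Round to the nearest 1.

Corrected Na = measured Na + 2.4 · (glucose − 100)/100
= 133 + 2.4 · (731 − 100)/100
= 133 + 15.1
= 148.1 mmol/L

148 mmol/L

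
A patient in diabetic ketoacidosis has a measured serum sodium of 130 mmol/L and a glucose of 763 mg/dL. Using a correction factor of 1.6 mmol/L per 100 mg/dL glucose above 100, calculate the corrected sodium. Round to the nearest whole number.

Corrected Na = measured Na + 1.6 · (glucose − 100)/100
= 130 + 1.6 · (763 − 100)/100
= 130 + 10.6
= 140.6 mmol/L

141 mmol/L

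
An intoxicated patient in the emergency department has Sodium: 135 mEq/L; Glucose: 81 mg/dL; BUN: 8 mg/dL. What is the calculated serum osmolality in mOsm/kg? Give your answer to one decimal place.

Calculated osmolality = 2·Na + glucose/18 + BUN/2.8
= 2·135 + 81/18 + 8/2.8
= 270 + 4.50 + 2.86
= 277.36 mOsm/kg

277.4 mOsm/kg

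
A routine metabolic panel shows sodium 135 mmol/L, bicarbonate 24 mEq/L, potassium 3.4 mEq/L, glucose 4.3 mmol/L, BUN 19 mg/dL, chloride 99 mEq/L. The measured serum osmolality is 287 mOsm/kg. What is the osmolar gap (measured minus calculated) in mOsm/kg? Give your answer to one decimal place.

5.9 mOsm/kg

Calculated osmolality = 2·Na + glucose + BUN/2.8
= 2·135 + 4.3 + 19/2.8
= 270 + 4.30 + 6.79
= 281.09 mOsm/kg ≈ 281.1 mOsm/kg
Osmolar gap = measured − calculated = 287 − 281.1 = 5.9 mOsm/kg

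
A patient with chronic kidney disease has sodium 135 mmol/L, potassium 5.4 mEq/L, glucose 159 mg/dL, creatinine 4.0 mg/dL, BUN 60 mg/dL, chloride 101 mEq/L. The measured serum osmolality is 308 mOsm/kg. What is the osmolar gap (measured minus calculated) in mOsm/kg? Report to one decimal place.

Calculated osmolality = 2·Na + glucose/18 + BUN/2.8
= 2·135 + 159/18 + 60/2.8
= 270 + 8.83 + 21.43
= 300.26 mOsm/kg ≈ 300.3 mOsm/kg
Osmolar gap = measured − calculated = 308 − 300.3 = 7.7 mOsm/kg

7.7 mOsm/kg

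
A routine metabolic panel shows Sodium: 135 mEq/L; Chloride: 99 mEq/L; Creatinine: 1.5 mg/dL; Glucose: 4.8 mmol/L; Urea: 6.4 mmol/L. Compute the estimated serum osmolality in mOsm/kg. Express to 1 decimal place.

Calculated osmolality = 2·Na + glucose + urea
= 2·135 + 4.8 + 6.4
= 270 + 4.80 + 6.40
= 281.2 mOsm/kg

281.2 mOsm/kg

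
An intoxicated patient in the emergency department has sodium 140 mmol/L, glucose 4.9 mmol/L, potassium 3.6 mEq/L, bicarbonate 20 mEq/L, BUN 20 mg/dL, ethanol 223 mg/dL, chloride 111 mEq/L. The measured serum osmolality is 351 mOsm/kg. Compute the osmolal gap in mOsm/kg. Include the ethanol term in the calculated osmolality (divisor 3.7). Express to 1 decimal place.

Calculated osmolality = 2·Na + glucose + BUN/2.8 + ethanol/3.7
= 2·140 + 4.9 + 20/2.8 + 223/3.7
= 280 + 4.90 + 7.14 + 60.27
= 352.31 mOsm/kg ≈ 352.3 mOsm/kg
Osmolar gap = measured − calculated = 351 − 352.3 = -1.3 mOsm/kg

-1.3 mOsm/kg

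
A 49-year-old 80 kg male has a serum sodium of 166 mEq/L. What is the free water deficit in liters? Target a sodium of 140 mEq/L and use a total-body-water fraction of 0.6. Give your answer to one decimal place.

TBW = 0.6 · 80 = 48 L
Free water deficit = TBW · (Na/140 − 1)
= 48 · (166/140 − 1)
= 48 · 0.1857
= 8.91 L

8.9 L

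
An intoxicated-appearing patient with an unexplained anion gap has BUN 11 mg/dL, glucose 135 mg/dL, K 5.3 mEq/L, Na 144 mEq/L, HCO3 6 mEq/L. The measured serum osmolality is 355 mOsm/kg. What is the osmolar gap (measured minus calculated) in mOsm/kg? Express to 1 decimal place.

Calculated osmolality = 2·Na + glucose/18 + BUN/2.8
= 2·144 + 135/18 + 11/2.8
= 288 + 7.50 + 3.93
= 299.43 mOsm/kg ≈ 299.4 mOsm/kg
Osmolar gap = measured − calculated = 355 − 299.4 = 55.6 mOsm/kg

55.6 mOsm/kg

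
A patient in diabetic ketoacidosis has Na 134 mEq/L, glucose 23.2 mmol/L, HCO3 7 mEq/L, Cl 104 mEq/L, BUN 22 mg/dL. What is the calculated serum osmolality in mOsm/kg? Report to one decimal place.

Calculated osmolality = 2·Na + glucose + BUN/2.8
= 2·134 + 23.2 + 22/2.8
= 268 + 23.20 + 7.86
= 299.06 mOsm/kg

299.1 mOsm/kg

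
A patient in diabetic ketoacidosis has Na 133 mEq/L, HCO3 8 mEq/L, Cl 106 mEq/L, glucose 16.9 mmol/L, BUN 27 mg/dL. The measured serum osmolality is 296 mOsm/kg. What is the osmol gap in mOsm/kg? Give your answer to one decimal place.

Calculated osmolality = 2·Na + glucose + BUN/2.8
= 2·133 + 16.9 + 27/2.8
= 266 + 16.90 + 9.64
= 292.54 mOsm/kg ≈ 292.5 mOsm/kg
Osmolar gap = measured − calculated = 296 − 292.5 = 3.5 mOsm/kg

3.5 mOsm/kg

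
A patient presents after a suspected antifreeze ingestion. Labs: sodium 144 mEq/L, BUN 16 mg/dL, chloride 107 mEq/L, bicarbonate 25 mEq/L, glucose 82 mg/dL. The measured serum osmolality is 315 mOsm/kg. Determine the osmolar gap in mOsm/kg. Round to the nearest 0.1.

16.7 mOsm/kg

Calculated osmolality = 2·Na + glucose/18 + BUN/2.8
= 2·144 + 82/18 + 16/2.8
= 288 + 4.56 + 5.71
= 298.27 mOsm/kg ≈ 298.3 mOsm/kg
Osmolar gap = measured − calculated = 315 − 298.3 = 16.7 mOsm/kg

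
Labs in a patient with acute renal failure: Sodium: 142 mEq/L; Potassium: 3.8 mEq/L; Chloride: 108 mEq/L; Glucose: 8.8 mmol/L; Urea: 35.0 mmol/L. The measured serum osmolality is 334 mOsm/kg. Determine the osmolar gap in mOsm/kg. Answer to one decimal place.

Calculated osmolality = 2·Na + glucose + urea
= 2·142 + 8.8 + 35
= 284 + 8.80 + 35
= 327.8 mOsm/kg ≈ 327.8 mOsm/kg
Osmolar gap = measured − calculated = 334 − 327.8 = 6.2 mOsm/kg

6.2 mOsm/kg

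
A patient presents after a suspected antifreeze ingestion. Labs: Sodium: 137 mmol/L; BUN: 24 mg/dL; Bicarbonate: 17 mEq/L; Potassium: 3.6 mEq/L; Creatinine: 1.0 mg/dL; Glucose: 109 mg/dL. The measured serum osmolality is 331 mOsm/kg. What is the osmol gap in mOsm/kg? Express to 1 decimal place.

42.4 mOsm/kg

Calculated osmolality = 2·Na + glucose/18 + BUN/2.8
= 2·137 + 109/18 + 24/2.8
= 274 + 6.06 + 8.57
= 288.63 mOsm/kg ≈ 288.6 mOsm/kg
Osmolar gap = measured − calculated = 331 − 288.6 = 42.4 mOsm/kg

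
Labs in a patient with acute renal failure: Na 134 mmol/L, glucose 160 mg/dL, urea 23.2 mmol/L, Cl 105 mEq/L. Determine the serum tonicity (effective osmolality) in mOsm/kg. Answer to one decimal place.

Effective osmolality excludes urea (freely permeant across cell membranes):
2·Na + glucose/18
= 2·134 + 160/18
= 268 + 8.89
= 276.89 mOsm/kg

276.9 mOsm/kg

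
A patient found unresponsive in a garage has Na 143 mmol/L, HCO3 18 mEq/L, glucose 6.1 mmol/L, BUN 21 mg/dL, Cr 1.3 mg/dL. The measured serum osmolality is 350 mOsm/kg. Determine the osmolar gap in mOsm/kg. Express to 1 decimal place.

50.4 mOsm/kg

Calculated osmolality = 2·Na + glucose + BUN/2.8
= 2·143 + 6.1 + 21/2.8
= 286 + 6.10 + 7.50
= 299.6 mOsm/kg ≈ 299.6 mOsm/kg
Osmolar gap = measured − calculated = 350 − 299.6 = 50.4 mOsm/kg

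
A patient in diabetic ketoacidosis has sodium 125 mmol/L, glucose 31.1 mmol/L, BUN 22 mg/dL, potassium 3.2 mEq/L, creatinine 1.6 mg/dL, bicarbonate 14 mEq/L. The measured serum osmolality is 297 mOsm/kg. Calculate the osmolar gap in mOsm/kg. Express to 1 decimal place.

Calculated osmolality = 2·Na + glucose + BUN/2.8
= 2·125 + 31.1 + 22/2.8
= 250 + 31.10 + 7.86
= 288.96 mOsm/kg ≈ 289.0 mOsm/kg
Osmolar gap = measured − calculated = 297 − 289.0 = 8.0 mOsm/kg

8.0 mOsm/kg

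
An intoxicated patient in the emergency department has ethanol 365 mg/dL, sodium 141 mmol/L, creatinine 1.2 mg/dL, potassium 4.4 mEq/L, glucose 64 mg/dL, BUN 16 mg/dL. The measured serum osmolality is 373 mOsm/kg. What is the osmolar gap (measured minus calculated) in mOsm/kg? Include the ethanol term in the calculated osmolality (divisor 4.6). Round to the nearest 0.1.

Calculated osmolality = 2·Na + glucose/18 + BUN/2.8 + ethanol/4.6
= 2·141 + 64/18 + 16/2.8 + 365/4.6
= 282 + 3.56 + 5.71 + 79.35
= 370.62 mOsm/kg ≈ 370.6 mOsm/kg
Osmolar gap = measured − calculated = 373 − 370.6 = 2.4 mOsm/kg

2.4 mOsm/kg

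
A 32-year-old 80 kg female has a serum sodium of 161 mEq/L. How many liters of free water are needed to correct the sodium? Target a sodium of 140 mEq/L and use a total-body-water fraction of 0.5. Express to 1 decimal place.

TBW = 0.5 · 80 = 40 L
Free water deficit = TBW · (Na/140 − 1)
= 40 · (161/140 − 1)
= 40 · 0.15
= 6 L

6.0 L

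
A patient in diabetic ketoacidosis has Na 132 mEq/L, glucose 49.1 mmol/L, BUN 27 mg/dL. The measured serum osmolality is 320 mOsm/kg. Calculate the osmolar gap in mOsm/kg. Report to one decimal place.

-2.7 mOsm/kg

Calculated osmolality = 2·Na + glucose + BUN/2.8
= 2·132 + 49.1 + 27/2.8
= 264 + 49.10 + 9.64
= 322.74 mOsm/kg ≈ 322.7 mOsm/kg
Osmolar gap = measured − calculated = 320 − 322.7 = -2.7 mOsm/kg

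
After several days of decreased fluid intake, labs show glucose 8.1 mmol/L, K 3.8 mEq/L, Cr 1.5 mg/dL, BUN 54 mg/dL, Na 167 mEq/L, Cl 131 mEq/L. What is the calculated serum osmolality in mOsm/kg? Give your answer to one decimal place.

361.4 mOsm/kg

Calculated osmolality = 2·Na + glucose + BUN/2.8
= 2·167 + 8.1 + 54/2.8
= 334 + 8.10 + 19.29
= 361.39 mOsm/kg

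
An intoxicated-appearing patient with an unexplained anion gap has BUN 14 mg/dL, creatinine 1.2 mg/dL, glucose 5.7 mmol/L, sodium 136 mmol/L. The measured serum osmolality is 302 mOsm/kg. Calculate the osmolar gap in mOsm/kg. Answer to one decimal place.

19.3 mOsm/kg

Calculated osmolality = 2·Na + glucose + BUN/2.8
= 2·136 + 5.7 + 14/2.8
= 272 + 5.70 + 5
= 282.7 mOsm/kg ≈ 282.7 mOsm/kg
Osmolar gap = measured − calculated = 302 − 282.7 = 19.3 mOsm/kg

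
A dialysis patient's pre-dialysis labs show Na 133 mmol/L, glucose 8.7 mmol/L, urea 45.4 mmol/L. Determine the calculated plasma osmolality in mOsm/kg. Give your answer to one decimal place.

320.1 mOsm/kg

Calculated osmolality = 2·Na + glucose + urea
= 2·133 + 8.7 + 45.4
= 266 + 8.70 + 45.40
= 320.1 mOsm/kg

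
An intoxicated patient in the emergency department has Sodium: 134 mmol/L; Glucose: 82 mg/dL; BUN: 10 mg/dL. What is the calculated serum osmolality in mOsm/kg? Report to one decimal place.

Calculated osmolality = 2·Na + glucose/18 + BUN/2.8
= 2·134 + 82/18 + 10/2.8
= 268 + 4.56 + 3.57
= 276.13 mOsm/kg

276.1 mOsm/kg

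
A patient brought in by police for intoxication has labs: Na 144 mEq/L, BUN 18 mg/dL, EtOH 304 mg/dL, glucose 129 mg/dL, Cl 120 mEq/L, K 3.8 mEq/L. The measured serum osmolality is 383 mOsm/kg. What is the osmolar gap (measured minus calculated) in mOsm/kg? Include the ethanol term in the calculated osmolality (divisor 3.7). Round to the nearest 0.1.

Calculated osmolality = 2·Na + glucose/18 + BUN/2.8 + ethanol/3.7
= 2·144 + 129/18 + 18/2.8 + 304/3.7
= 288 + 7.17 + 6.43 + 82.16
= 383.76 mOsm/kg ≈ 383.8 mOsm/kg
Osmolar gap = measured − calculated = 383 − 383.8 = -0.8 mOsm/kg

-0.8 mOsm/kg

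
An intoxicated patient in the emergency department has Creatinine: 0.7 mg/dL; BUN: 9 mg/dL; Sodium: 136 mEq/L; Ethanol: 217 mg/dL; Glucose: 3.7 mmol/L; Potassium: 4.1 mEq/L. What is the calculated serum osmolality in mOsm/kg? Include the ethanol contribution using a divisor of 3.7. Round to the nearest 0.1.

Calculated osmolality = 2·Na + glucose + BUN/2.8 + ethanol/3.7
= 2·136 + 3.7 + 9/2.8 + 217/3.7
= 272 + 3.70 + 3.21 + 58.65
= 337.56 mOsm/kg

337.6 mOsm/kg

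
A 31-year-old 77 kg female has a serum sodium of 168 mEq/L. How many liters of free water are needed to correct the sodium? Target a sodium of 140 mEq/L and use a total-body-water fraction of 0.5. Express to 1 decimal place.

TBW = 0.5 · 77 = 38.5 L
Free water deficit = TBW · (Na/140 − 1)
= 38.5 · (168/140 − 1)
= 38.5 · 0.2
= 7.7 L

7.7 L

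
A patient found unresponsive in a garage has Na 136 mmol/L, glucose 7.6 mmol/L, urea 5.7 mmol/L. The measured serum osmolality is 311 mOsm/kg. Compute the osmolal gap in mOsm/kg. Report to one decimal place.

25.7 mOsm/kg

Calculated osmolality = 2·Na + glucose + urea
= 2·136 + 7.6 + 5.7
= 272 + 7.60 + 5.70
= 285.3 mOsm/kg ≈ 285.3 mOsm/kg
Osmolar gap = measured − calculated = 311 − 285.3 = 25.7 mOsm/kg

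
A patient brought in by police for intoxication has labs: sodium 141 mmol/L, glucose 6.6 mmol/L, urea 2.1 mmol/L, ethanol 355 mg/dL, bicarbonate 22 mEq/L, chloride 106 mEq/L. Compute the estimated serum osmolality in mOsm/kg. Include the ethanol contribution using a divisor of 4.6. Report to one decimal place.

367.9 mOsm/kg

Calculated osmolality = 2·Na + glucose + urea + ethanol/4.6
= 2·141 + 6.6 + 2.1 + 355/4.6
= 282 + 6.60 + 2.10 + 77.17
= 367.87 mOsm/kg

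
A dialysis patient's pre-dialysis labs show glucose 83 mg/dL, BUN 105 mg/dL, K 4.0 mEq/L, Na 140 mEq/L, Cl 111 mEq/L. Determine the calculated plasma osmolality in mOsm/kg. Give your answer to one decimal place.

322.1 mOsm/kg

Calculated osmolality = 2·Na + glucose/18 + BUN/2.8
= 2·140 + 83/18 + 105/2.8
= 280 + 4.61 + 37.50
= 322.11 mOsm/kg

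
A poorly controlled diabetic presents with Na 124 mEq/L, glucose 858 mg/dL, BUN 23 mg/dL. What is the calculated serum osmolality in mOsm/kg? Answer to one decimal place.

Calculated osmolality = 2·Na + glucose/18 + BUN/2.8
= 2·124 + 858/18 + 23/2.8
= 248 + 47.67 + 8.21
= 303.88 mOsm/kg

303.9 mOsm/kg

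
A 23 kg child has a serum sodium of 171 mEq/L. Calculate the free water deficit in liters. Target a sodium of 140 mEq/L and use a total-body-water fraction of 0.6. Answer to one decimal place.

TBW = 0.6 · 23 = 13.8 L
Free water deficit = TBW · (Na/140 − 1)
= 13.8 · (171/140 − 1)
= 13.8 · 0.2214
= 3.06 L

3.1 L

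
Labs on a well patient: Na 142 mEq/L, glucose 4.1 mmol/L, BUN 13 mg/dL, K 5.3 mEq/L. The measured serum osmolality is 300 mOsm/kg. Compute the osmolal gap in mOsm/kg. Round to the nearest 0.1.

7.3 mOsm/kg

Calculated osmolality = 2·Na + glucose + BUN/2.8
= 2·142 + 4.1 + 13/2.8
= 284 + 4.10 + 4.64
= 292.74 mOsm/kg ≈ 292.7 mOsm/kg
Osmolar gap = measured − calculated = 300 − 292.7 = 7.3 mOsm/kg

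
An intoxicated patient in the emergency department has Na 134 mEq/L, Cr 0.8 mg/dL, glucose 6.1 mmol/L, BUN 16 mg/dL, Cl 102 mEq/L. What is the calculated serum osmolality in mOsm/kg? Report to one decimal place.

279.8 mOsm/kg

Calculated osmolality = 2·Na + glucose + BUN/2.8
= 2·134 + 6.1 + 16/2.8
= 268 + 6.10 + 5.71
= 279.81 mOsm/kg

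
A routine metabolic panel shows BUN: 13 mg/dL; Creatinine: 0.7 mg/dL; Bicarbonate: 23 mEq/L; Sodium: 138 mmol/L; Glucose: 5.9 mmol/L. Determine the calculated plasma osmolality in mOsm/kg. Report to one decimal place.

286.5 mOsm/kg

Calculated osmolality = 2·Na + glucose + BUN/2.8
= 2·138 + 5.9 + 13/2.8
= 276 + 5.90 + 4.64
= 286.54 mOsm/kg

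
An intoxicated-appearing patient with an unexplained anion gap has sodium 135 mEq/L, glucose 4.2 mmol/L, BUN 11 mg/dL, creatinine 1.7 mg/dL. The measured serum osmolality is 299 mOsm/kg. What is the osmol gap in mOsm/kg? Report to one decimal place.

20.9 mOsm/kg

Calculated osmolality = 2·Na + glucose + BUN/2.8
= 2·135 + 4.2 + 11/2.8
= 270 + 4.20 + 3.93
= 278.13 mOsm/kg ≈ 278.1 mOsm/kg
Osmolar gap = measured − calculated = 299 − 278.1 = 20.9 mOsm/kg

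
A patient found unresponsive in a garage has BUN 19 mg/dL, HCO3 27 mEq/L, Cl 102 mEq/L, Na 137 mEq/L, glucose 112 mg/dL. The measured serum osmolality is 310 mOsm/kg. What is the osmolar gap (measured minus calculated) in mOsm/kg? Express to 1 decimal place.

Calculated osmolality = 2·Na + glucose/18 + BUN/2.8
= 2·137 + 112/18 + 19/2.8
= 274 + 6.22 + 6.79
= 287.01 mOsm/kg ≈ 287.0 mOsm/kg
Osmolar gap = measured − calculated = 310 − 287.0 = 23.0 mOsm/kg

23.0 mOsm/kg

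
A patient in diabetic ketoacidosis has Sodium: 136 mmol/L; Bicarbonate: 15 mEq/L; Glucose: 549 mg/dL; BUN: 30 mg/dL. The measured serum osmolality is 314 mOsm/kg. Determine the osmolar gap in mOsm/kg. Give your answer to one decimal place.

Calculated osmolality = 2·Na + glucose/18 + BUN/2.8
= 2·136 + 549/18 + 30/2.8
= 272 + 30.50 + 10.71
= 313.21 mOsm/kg ≈ 313.2 mOsm/kg
Osmolar gap = measured − calculated = 314 − 313.2 = 0.8 mOsm/kg

0.8 mOsm/kg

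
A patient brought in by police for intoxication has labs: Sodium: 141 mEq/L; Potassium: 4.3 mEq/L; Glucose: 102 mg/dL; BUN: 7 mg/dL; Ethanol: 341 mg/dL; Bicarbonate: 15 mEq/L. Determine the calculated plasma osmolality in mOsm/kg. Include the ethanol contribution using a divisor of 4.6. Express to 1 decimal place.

364.3 mOsm/kg

Calculated osmolality = 2·Na + glucose/18 + BUN/2.8 + ethanol/4.6
= 2·141 + 102/18 + 7/2.8 + 341/4.6
= 282 + 5.67 + 2.50 + 74.13
= 364.3 mOsm/kg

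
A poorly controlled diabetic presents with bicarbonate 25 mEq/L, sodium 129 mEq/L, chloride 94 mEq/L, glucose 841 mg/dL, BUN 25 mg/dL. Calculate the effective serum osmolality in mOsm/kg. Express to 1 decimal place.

Effective osmolality excludes urea (freely permeant across cell membranes):
2·Na + glucose/18
= 2·129 + 841/18
= 258 + 46.72
= 304.72 mOsm/kg

304.7 mOsm/kg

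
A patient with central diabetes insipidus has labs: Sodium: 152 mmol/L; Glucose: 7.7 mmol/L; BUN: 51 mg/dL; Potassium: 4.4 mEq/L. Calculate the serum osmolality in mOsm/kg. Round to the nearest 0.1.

Calculated osmolality = 2·Na + glucose + BUN/2.8
= 2·152 + 7.7 + 51/2.8
= 304 + 7.70 + 18.21
= 329.91 mOsm/kg

329.9 mOsm/kg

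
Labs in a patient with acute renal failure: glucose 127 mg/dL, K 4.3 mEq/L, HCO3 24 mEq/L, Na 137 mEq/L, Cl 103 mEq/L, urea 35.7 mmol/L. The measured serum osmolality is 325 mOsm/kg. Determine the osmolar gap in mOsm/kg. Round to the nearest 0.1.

8.2 mOsm/kg

Calculated osmolality = 2·Na + glucose/18 + urea
= 2·137 + 127/18 + 35.7
= 274 + 7.06 + 35.70
= 316.76 mOsm/kg ≈ 316.8 mOsm/kg
Osmolar gap = measured − calculated = 325 − 316.8 = 8.2 mOsm/kg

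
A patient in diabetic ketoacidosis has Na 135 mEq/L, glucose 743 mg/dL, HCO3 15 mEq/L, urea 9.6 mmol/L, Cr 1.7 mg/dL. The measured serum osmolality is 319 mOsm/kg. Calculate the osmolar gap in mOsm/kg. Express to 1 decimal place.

-1.9 mOsm/kg

Calculated osmolality = 2·Na + glucose/18 + urea
= 2·135 + 743/18 + 9.6
= 270 + 41.28 + 9.60
= 320.88 mOsm/kg ≈ 320.9 mOsm/kg
Osmolar gap = measured − calculated = 319 − 320.9 = -1.9 mOsm/kg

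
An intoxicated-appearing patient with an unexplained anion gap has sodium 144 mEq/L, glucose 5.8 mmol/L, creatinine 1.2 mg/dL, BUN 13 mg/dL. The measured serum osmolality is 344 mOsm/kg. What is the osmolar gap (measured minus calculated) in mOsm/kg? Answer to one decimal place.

45.6 mOsm/kg

Calculated osmolality = 2·Na + glucose + BUN/2.8
= 2·144 + 5.8 + 13/2.8
= 288 + 5.80 + 4.64
= 298.44 mOsm/kg ≈ 298.4 mOsm/kg
Osmolar gap = measured − calculated = 344 − 298.4 = 45.6 mOsm/kg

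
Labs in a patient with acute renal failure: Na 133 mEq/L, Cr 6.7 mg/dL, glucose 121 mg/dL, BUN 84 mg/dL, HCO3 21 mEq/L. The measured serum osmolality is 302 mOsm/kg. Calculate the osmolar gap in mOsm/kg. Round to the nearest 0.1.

Calculated osmolality = 2·Na + glucose/18 + BUN/2.8
= 2·133 + 121/18 + 84/2.8
= 266 + 6.72 + 30
= 302.72 mOsm/kg ≈ 302.7 mOsm/kg
Osmolar gap = measured − calculated = 302 − 302.7 = -0.7 mOsm/kg

-0.7 mOsm/kg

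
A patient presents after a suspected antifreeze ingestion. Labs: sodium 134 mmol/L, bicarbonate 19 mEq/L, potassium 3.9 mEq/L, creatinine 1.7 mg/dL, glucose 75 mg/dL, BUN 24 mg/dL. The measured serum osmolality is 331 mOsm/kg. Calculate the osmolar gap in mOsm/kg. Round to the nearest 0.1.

Calculated osmolality = 2·Na + glucose/18 + BUN/2.8
= 2·134 + 75/18 + 24/2.8
= 268 + 4.17 + 8.57
= 280.74 mOsm/kg ≈ 280.7 mOsm/kg
Osmolar gap = measured − calculated = 331 − 280.7 = 50.3 mOsm/kg

50.3 mOsm/kg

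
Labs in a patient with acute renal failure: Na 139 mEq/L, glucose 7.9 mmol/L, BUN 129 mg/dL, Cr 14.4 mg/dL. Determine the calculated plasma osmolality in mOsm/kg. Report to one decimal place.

Calculated osmolality = 2·Na + glucose + BUN/2.8
= 2·139 + 7.9 + 129/2.8
= 278 + 7.90 + 46.07
= 331.97 mOsm/kg

332.0 mOsm/kg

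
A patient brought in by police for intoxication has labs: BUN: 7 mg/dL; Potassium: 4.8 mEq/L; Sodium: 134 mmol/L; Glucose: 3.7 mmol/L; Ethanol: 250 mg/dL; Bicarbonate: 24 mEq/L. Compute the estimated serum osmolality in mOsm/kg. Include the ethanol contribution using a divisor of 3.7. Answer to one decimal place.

Calculated osmolality = 2·Na + glucose + BUN/2.8 + ethanol/3.7
= 2·134 + 3.7 + 7/2.8 + 250/3.7
= 268 + 3.70 + 2.50 + 67.57
= 341.77 mOsm/kg

341.8 mOsm/kg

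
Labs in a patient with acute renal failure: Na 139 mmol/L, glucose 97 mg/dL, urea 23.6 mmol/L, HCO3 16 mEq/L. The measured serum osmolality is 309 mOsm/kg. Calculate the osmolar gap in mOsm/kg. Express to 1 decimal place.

2.0 mOsm/kg

Calculated osmolality = 2·Na + glucose/18 + urea
= 2·139 + 97/18 + 23.6
= 278 + 5.39 + 23.60
= 306.99 mOsm/kg ≈ 307.0 mOsm/kg
Osmolar gap = measured − calculated = 309 − 307.0 = 2.0 mOsm/kg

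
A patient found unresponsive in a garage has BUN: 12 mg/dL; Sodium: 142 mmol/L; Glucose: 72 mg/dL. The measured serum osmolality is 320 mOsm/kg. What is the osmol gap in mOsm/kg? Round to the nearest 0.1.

Calculated osmolality = 2·Na + glucose/18 + BUN/2.8
= 2·142 + 72/18 + 12/2.8
= 284 + 4 + 4.29
= 292.29 mOsm/kg ≈ 292.3 mOsm/kg
Osmolar gap = measured − calculated = 320 − 292.3 = 27.7 mOsm/kg

27.7 mOsm/kg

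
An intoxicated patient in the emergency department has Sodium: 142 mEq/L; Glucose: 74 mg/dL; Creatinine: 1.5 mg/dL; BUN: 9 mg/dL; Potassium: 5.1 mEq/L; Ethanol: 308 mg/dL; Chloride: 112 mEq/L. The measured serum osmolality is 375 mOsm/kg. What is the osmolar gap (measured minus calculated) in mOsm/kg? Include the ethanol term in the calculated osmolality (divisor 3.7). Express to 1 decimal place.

0.4 mOsm/kg

Calculated osmolality = 2·Na + glucose/18 + BUN/2.8 + ethanol/3.7
= 2·142 + 74/18 + 9/2.8 + 308/3.7
= 284 + 4.11 + 3.21 + 83.24
= 374.56 mOsm/kg ≈ 374.6 mOsm/kg
Osmolar gap = measured − calculated = 375 − 374.6 = 0.4 mOsm/kg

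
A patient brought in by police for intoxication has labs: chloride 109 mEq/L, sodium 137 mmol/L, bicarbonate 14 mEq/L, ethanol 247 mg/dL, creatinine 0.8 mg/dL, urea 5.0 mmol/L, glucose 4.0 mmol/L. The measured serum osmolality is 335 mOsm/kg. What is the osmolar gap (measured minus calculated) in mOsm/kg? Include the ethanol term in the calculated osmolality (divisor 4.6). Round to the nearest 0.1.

-1.7 mOsm/kg

Calculated osmolality = 2·Na + glucose + urea + ethanol/4.6
= 2·137 + 4 + 5 + 247/4.6
= 274 + 4 + 5 + 53.70
= 336.7 mOsm/kg ≈ 336.7 mOsm/kg
Osmolar gap = measured − calculated = 335 − 336.7 = -1.7 mOsm/kg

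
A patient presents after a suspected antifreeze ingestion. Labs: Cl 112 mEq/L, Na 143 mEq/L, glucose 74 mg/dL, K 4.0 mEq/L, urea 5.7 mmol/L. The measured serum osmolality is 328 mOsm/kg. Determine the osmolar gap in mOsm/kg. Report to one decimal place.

Calculated osmolality = 2·Na + glucose/18 + urea
= 2·143 + 74/18 + 5.7
= 286 + 4.11 + 5.70
= 295.81 mOsm/kg ≈ 295.8 mOsm/kg
Osmolar gap = measured − calculated = 328 − 295.8 = 32.2 mOsm/kg

32.2 mOsm/kg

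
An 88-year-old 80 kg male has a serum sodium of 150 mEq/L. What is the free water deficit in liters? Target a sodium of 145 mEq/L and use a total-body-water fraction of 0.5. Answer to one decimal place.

1.4 L

TBW = 0.5 · 80 = 40 L
Free water deficit = TBW · (Na/145 − 1)
= 40 · (150/145 − 1)
= 40 · 0.0345
= 1.38 L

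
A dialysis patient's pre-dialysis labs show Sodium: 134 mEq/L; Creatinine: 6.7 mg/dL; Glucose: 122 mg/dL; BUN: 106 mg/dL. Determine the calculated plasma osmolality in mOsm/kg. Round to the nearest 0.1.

Calculated osmolality = 2·Na + glucose/18 + BUN/2.8
= 2·134 + 122/18 + 106/2.8
= 268 + 6.78 + 37.86
= 312.64 mOsm/kg

312.6 mOsm/kg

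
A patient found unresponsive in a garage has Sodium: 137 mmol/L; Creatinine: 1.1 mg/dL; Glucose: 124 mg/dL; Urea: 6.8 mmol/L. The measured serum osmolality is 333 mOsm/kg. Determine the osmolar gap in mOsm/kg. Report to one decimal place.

Calculated osmolality = 2·Na + glucose/18 + urea
= 2·137 + 124/18 + 6.8
= 274 + 6.89 + 6.80
= 287.69 mOsm/kg ≈ 287.7 mOsm/kg
Osmolar gap = measured − calculated = 333 − 287.7 = 45.3 mOsm/kg

45.3 mOsm/kg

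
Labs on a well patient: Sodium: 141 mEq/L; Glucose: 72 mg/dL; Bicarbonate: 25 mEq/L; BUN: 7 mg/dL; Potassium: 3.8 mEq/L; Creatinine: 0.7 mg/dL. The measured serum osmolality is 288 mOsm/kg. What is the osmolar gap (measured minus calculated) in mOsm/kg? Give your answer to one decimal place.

Calculated osmolality = 2·Na + glucose/18 + BUN/2.8
= 2·141 + 72/18 + 7/2.8
= 282 + 4 + 2.50
= 288.5 mOsm/kg ≈ 288.5 mOsm/kg
Osmolar gap = measured − calculated = 288 − 288.5 = -0.5 mOsm/kg

-0.5 mOsm/kg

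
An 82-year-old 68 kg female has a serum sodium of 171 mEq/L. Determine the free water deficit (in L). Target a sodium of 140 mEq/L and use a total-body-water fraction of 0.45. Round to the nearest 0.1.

6.8 L

TBW = 0.45 · 68 = 30.6 L
Free water deficit = TBW · (Na/140 − 1)
= 30.6 · (171/140 − 1)
= 30.6 · 0.2214
= 6.77 L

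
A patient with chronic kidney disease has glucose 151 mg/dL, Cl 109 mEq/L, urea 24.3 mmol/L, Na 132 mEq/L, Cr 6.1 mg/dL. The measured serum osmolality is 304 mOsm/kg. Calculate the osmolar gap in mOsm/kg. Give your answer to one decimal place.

7.3 mOsm/kg

Calculated osmolality = 2·Na + glucose/18 + urea
= 2·132 + 151/18 + 24.3
= 264 + 8.39 + 24.30
= 296.69 mOsm/kg ≈ 296.7 mOsm/kg
Osmolar gap = measured − calculated = 304 − 296.7 = 7.3 mOsm/kg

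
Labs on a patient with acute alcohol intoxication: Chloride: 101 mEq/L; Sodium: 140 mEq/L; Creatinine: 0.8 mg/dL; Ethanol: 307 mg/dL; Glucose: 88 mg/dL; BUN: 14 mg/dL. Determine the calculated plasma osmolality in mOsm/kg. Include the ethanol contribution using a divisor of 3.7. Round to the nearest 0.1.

372.9 mOsm/kg

Calculated osmolality = 2·Na + glucose/18 + BUN/2.8 + ethanol/3.7
= 2·140 + 88/18 + 14/2.8 + 307/3.7
= 280 + 4.89 + 5 + 82.97
= 372.86 mOsm/kg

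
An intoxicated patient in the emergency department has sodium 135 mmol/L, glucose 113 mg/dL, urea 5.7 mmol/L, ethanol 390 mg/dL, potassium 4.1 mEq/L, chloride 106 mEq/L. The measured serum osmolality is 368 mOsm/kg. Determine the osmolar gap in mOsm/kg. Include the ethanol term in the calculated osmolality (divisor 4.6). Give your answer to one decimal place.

1.2 mOsm/kg

Calculated osmolality = 2·Na + glucose/18 + urea + ethanol/4.6
= 2·135 + 113/18 + 5.7 + 390/4.6
= 270 + 6.28 + 5.70 + 84.78
= 366.76 mOsm/kg ≈ 366.8 mOsm/kg
Osmolar gap = measured − calculated = 368 − 366.8 = 1.2 mOsm/kg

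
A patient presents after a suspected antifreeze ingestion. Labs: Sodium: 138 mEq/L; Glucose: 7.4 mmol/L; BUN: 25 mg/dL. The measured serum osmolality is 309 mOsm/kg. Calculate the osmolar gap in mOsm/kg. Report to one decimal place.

16.7 mOsm/kg

Calculated osmolality = 2·Na + glucose + BUN/2.8
= 2·138 + 7.4 + 25/2.8
= 276 + 7.40 + 8.93
= 292.33 mOsm/kg ≈ 292.3 mOsm/kg
Osmolar gap = measured − calculated = 309 − 292.3 = 16.7 mOsm/kg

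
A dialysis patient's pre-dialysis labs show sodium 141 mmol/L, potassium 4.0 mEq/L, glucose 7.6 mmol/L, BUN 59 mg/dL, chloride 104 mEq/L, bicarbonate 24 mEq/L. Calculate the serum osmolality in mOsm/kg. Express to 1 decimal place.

310.7 mOsm/kg

Calculated osmolality = 2·Na + glucose + BUN/2.8
= 2·141 + 7.6 + 59/2.8
= 282 + 7.60 + 21.07
= 310.67 mOsm/kg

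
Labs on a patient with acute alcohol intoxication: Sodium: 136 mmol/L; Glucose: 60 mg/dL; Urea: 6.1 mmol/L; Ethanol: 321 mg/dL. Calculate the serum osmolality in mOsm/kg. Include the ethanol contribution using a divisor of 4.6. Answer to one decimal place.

351.2 mOsm/kg

Calculated osmolality = 2·Na + glucose/18 + urea + ethanol/4.6
= 2·136 + 60/18 + 6.1 + 321/4.6
= 272 + 3.33 + 6.10 + 69.78
= 351.21 mOsm/kg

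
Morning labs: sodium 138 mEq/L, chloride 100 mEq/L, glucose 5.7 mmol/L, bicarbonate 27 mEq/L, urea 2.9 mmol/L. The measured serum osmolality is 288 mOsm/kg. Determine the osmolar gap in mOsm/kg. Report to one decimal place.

Calculated osmolality = 2·Na + glucose + urea
= 2·138 + 5.7 + 2.9
= 276 + 5.70 + 2.90
= 284.6 mOsm/kg ≈ 284.6 mOsm/kg
Osmolar gap = measured − calculated = 288 − 284.6 = 3.4 mOsm/kg

3.4 mOsm/kg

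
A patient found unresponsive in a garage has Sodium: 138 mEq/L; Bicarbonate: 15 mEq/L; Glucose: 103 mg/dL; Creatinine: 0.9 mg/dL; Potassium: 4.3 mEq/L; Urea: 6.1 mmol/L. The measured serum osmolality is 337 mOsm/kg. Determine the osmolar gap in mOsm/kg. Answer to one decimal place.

Calculated osmolality = 2·Na + glucose/18 + urea
= 2·138 + 103/18 + 6.1
= 276 + 5.72 + 6.10
= 287.82 mOsm/kg ≈ 287.8 mOsm/kg
Osmolar gap = measured − calculated = 337 − 287.8 = 49.2 mOsm/kg

49.2 mOsm/kg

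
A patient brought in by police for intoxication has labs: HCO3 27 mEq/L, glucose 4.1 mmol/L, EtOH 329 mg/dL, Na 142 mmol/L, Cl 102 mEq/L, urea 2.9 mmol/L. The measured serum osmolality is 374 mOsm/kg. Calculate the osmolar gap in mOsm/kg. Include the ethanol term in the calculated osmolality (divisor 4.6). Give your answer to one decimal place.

11.5 mOsm/kg

Calculated osmolality = 2·Na + glucose + urea + ethanol/4.6
= 2·142 + 4.1 + 2.9 + 329/4.6
= 284 + 4.10 + 2.90 + 71.52
= 362.52 mOsm/kg ≈ 362.5 mOsm/kg
Osmolar gap = measured − calculated = 374 − 362.5 = 11.5 mOsm/kg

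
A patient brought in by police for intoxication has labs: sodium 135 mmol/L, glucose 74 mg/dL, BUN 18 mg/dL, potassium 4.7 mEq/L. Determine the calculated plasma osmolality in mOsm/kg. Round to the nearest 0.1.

Calculated osmolality = 2·Na + glucose/18 + BUN/2.8
= 2·135 + 74/18 + 18/2.8
= 270 + 4.11 + 6.43
= 280.54 mOsm/kg

280.5 mOsm/kg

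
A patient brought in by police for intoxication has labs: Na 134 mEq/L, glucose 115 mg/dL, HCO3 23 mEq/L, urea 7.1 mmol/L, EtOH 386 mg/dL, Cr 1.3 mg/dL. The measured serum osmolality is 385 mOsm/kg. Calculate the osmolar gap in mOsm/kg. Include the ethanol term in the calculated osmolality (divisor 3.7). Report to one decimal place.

-0.8 mOsm/kg

Calculated osmolality = 2·Na + glucose/18 + urea + ethanol/3.7
= 2·134 + 115/18 + 7.1 + 386/3.7
= 268 + 6.39 + 7.10 + 104.32
= 385.81 mOsm/kg ≈ 385.8 mOsm/kg
Osmolar gap = measured − calculated = 385 − 385.8 = -0.8 mOsm/kg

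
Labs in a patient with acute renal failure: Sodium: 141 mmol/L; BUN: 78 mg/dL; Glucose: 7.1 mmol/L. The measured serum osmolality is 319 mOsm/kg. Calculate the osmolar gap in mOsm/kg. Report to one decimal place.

Calculated osmolality = 2·Na + glucose + BUN/2.8
= 2·141 + 7.1 + 78/2.8
= 282 + 7.10 + 27.86
= 316.96 mOsm/kg ≈ 317.0 mOsm/kg
Osmolar gap = measured − calculated = 319 − 317.0 = 2.0 mOsm/kg

2.0 mOsm/kg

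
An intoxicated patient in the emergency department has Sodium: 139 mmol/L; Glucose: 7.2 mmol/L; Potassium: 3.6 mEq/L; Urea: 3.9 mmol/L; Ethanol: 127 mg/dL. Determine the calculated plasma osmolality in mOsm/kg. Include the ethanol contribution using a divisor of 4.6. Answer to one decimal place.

Calculated osmolality = 2·Na + glucose + urea + ethanol/4.6
= 2·139 + 7.2 + 3.9 + 127/4.6
= 278 + 7.20 + 3.90 + 27.61
= 316.71 mOsm/kg

316.7 mOsm/kg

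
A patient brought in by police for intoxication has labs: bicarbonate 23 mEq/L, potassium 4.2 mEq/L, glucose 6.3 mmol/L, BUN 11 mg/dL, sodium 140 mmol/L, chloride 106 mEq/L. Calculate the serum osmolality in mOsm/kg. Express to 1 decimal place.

Calculated osmolality = 2·Na + glucose + BUN/2.8
= 2·140 + 6.3 + 11/2.8
= 280 + 6.30 + 3.93
= 290.23 mOsm/kg

290.2 mOsm/kg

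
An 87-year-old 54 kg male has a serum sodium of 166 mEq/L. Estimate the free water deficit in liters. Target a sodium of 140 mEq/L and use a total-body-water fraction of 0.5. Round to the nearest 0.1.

5.0 L

TBW = 0.5 · 54 = 27 L
Free water deficit = TBW · (Na/140 − 1)
= 27 · (166/140 − 1)
= 27 · 0.1857
= 5.01 L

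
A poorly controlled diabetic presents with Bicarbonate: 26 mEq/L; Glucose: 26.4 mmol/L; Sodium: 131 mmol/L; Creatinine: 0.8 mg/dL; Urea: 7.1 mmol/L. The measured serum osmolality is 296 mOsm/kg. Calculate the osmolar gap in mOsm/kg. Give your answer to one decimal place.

0.5 mOsm/kg

Calculated osmolality = 2·Na + glucose + urea
= 2·131 + 26.4 + 7.1
= 262 + 26.40 + 7.10
= 295.5 mOsm/kg ≈ 295.5 mOsm/kg
Osmolar gap = measured − calculated = 296 − 295.5 = 0.5 mOsm/kg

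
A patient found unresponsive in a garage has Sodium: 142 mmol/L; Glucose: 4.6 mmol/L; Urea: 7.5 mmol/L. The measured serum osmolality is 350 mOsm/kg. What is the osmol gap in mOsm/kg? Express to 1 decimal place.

53.9 mOsm/kg

Calculated osmolality = 2·Na + glucose + urea
= 2·142 + 4.6 + 7.5
= 284 + 4.60 + 7.50
= 296.1 mOsm/kg ≈ 296.1 mOsm/kg
Osmolar gap = measured − calculated = 350 − 296.1 = 53.9 mOsm/kg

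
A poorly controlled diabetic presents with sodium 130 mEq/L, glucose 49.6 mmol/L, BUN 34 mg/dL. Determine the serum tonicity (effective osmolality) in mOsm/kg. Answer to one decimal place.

309.6 mOsm/kg

Effective osmolality excludes urea (freely permeant across cell membranes):
2·Na + glucose
= 2·130 + 49.6
= 260 + 49.6
= 309.6 mOsm/kg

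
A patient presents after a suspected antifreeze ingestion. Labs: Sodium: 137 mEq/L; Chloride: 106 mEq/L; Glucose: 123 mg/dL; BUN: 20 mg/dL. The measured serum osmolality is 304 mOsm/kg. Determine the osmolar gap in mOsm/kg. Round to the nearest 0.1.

Calculated osmolality = 2·Na + glucose/18 + BUN/2.8
= 2·137 + 123/18 + 20/2.8
= 274 + 6.83 + 7.14
= 287.97 mOsm/kg ≈ 288.0 mOsm/kg
Osmolar gap = measured − calculated = 304 − 288.0 = 16.0 mOsm/kg

16.0 mOsm/kg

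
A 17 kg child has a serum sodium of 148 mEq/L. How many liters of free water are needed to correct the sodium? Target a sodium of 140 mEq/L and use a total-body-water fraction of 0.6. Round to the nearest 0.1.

TBW = 0.6 · 17 = 10.2 L
Free water deficit = TBW · (Na/140 − 1)
= 10.2 · (148/140 − 1)
= 10.2 · 0.0571
= 0.58 L

0.6 L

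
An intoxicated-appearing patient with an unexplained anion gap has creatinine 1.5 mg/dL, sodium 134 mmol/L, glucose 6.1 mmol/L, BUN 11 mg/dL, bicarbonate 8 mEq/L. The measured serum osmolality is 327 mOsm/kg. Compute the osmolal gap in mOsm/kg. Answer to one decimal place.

49.0 mOsm/kg

Calculated osmolality = 2·Na + glucose + BUN/2.8
= 2·134 + 6.1 + 11/2.8
= 268 + 6.10 + 3.93
= 278.03 mOsm/kg ≈ 278.0 mOsm/kg
Osmolar gap = measured − calculated = 327 − 278.0 = 49.0 mOsm/kg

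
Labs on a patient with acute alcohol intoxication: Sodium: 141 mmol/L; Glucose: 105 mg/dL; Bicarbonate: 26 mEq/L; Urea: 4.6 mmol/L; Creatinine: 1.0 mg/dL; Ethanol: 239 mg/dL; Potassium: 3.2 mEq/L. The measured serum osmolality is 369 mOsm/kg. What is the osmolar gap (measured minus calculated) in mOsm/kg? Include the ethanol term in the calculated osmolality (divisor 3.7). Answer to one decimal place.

Calculated osmolality = 2·Na + glucose/18 + urea + ethanol/3.7
= 2·141 + 105/18 + 4.6 + 239/3.7
= 282 + 5.83 + 4.60 + 64.59
= 357.02 mOsm/kg ≈ 357.0 mOsm/kg
Osmolar gap = measured − calculated = 369 − 357.0 = 12.0 mOsm/kg

12.0 mOsm/kg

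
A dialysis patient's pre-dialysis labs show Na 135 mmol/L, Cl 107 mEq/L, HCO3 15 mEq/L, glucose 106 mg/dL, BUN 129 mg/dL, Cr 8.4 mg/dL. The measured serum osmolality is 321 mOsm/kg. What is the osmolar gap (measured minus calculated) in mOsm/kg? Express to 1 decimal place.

-1.0 mOsm/kg

Calculated osmolality = 2·Na + glucose/18 + BUN/2.8
= 2·135 + 106/18 + 129/2.8
= 270 + 5.89 + 46.07
= 321.96 mOsm/kg ≈ 322.0 mOsm/kg
Osmolar gap = measured − calculated = 321 − 322.0 = -1.0 mOsm/kg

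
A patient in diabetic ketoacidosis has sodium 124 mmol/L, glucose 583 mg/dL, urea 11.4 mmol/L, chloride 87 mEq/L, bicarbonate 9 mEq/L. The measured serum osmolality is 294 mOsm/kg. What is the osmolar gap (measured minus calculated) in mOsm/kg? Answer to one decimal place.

Calculated osmolality = 2·Na + glucose/18 + urea
= 2·124 + 583/18 + 11.4
= 248 + 32.39 + 11.40
= 291.79 mOsm/kg ≈ 291.8 mOsm/kg
Osmolar gap = measured − calculated = 294 − 291.8 = 2.2 mOsm/kg

2.2 mOsm/kg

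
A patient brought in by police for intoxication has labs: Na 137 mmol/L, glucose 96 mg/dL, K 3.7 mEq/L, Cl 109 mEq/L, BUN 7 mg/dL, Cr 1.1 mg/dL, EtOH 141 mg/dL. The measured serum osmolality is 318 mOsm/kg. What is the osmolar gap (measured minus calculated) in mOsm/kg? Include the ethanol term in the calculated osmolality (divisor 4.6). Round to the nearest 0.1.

Calculated osmolality = 2·Na + glucose/18 + BUN/2.8 + ethanol/4.6
= 2·137 + 96/18 + 7/2.8 + 141/4.6
= 274 + 5.33 + 2.50 + 30.65
= 312.48 mOsm/kg ≈ 312.5 mOsm/kg
Osmolar gap = measured − calculated = 318 − 312.5 = 5.5 mOsm/kg

5.5 mOsm/kg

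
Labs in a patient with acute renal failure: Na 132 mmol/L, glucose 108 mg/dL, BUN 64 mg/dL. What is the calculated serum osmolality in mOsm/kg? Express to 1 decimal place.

Calculated osmolality = 2·Na + glucose/18 + BUN/2.8
= 2·132 + 108/18 + 64/2.8
= 264 + 6 + 22.86
= 292.86 mOsm/kg

292.9 mOsm/kg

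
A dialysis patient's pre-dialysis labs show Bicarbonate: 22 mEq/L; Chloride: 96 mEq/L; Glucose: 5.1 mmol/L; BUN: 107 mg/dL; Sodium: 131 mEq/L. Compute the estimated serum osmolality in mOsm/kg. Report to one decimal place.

305.3 mOsm/kg

Calculated osmolality = 2·Na + glucose + BUN/2.8
= 2·131 + 5.1 + 107/2.8
= 262 + 5.10 + 38.21
= 305.31 mOsm/kg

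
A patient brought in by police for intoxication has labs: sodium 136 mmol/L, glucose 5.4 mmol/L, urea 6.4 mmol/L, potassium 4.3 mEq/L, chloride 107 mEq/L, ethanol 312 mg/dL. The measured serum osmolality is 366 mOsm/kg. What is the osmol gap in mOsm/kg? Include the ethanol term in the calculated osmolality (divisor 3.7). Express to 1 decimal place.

Calculated osmolality = 2·Na + glucose + urea + ethanol/3.7
= 2·136 + 5.4 + 6.4 + 312/3.7
= 272 + 5.40 + 6.40 + 84.32
= 368.12 mOsm/kg ≈ 368.1 mOsm/kg
Osmolar gap = measured − calculated = 366 − 368.1 = -2.1 mOsm/kg

-2.1 mOsm/kg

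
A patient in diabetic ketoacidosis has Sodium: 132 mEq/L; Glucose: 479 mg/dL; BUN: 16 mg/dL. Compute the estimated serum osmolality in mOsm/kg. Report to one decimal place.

296.3 mOsm/kg

Calculated osmolality = 2·Na + glucose/18 + BUN/2.8
= 2·132 + 479/18 + 16/2.8
= 264 + 26.61 + 5.71
= 296.32 mOsm/kg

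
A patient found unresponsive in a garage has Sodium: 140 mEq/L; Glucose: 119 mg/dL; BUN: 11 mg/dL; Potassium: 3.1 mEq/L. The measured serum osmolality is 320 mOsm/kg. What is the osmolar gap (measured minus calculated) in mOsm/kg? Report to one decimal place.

Calculated osmolality = 2·Na + glucose/18 + BUN/2.8
= 2·140 + 119/18 + 11/2.8
= 280 + 6.61 + 3.93
= 290.54 mOsm/kg ≈ 290.5 mOsm/kg
Osmolar gap = measured − calculated = 320 − 290.5 = 29.5 mOsm/kg

29.5 mOsm/kg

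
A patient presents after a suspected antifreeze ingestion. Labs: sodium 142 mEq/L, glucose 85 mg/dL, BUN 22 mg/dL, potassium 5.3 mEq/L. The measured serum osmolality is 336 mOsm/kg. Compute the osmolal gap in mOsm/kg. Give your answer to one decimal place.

Calculated osmolality = 2·Na + glucose/18 + BUN/2.8
= 2·142 + 85/18 + 22/2.8
= 284 + 4.72 + 7.86
= 296.58 mOsm/kg ≈ 296.6 mOsm/kg
Osmolar gap = measured − calculated = 336 − 296.6 = 39.4 mOsm/kg

39.4 mOsm/kg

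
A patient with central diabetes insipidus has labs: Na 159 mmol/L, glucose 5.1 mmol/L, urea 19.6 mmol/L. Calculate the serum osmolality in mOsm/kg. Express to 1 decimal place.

Calculated osmolality = 2·Na + glucose + urea
= 2·159 + 5.1 + 19.6
= 318 + 5.10 + 19.60
= 342.7 mOsm/kg

342.7 mOsm/kg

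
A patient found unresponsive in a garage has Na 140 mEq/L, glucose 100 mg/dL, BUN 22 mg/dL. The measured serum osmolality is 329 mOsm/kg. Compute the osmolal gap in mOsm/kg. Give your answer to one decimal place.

Calculated osmolality = 2·Na + glucose/18 + BUN/2.8
= 2·140 + 100/18 + 22/2.8
= 280 + 5.56 + 7.86
= 293.42 mOsm/kg ≈ 293.4 mOsm/kg
Osmolar gap = measured − calculated = 329 − 293.4 = 35.6 mOsm/kg

35.6 mOsm/kg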